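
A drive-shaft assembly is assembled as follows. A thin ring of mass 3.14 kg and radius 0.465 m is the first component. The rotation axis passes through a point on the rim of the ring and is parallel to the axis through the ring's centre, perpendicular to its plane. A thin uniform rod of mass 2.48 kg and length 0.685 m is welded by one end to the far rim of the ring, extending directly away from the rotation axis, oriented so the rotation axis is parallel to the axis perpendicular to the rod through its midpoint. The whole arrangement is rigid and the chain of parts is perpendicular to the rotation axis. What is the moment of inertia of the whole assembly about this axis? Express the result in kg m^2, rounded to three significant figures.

Thin ring: I_cm = MR² = (3.14)(0.465)² = 0.67895 kg m^2; centre at d = 0.465 m, so the parallel axis theorem gives I = 0.67895 + (3.14)(0.465)² = 1.3579 kg m^2.
Thin rod: I_cm = (1/12)ML² = (1/12)(2.48)(0.685)² = 0.096973 kg m^2; centre at d = 0.465 + 0.465 + 0.3425 = 1.2725 m, so the parallel axis theorem gives I = 0.096973 + (2.48)(1.2725)² = 4.1127 kg m^2.
Total I = 1.3579 + 4.1127 = 5.4706 kg m^2.

5.47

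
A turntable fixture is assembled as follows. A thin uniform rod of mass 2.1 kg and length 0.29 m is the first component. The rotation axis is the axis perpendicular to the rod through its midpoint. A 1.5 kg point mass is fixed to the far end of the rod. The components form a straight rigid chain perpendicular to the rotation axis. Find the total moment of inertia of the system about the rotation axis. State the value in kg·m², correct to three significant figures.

0.0463

Thin rod: I_cm = (1/12)ML² = (1/12)(2.1)(0.29)² = 0.014717 kg·m²; axis through the centre, so I = 0.014717 kg·m².
Point mass: I_cm = 0; centre at d = 0.145 m, so the parallel axis theorem gives I = 0 + (1.5)(0.145)² = 0.031537 kg·m².
Total I = 0.014717 + 0.031537 = 0.046255 kg·m².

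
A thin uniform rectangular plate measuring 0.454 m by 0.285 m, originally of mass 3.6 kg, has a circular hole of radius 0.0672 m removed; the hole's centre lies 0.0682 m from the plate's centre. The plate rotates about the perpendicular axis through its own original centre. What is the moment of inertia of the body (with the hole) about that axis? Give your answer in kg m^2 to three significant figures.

0.0835

Unpierced body about its centre: I₀ = (1/12)M(a²+b²) = (1/12)(3.6)[(0.454)² + (0.285)²] = 0.086202 kg m^2.
The removed disk has mass m = M·πr²/(ab) = (3.6)·π(0.0672)²/(0.454·0.285) = 0.39472 kg (same uniform areal density).
Its moment of inertia about the rotation axis (parallel-axis theorem): I_hole = (1/2)mr² + md² = (1/2)(0.39472)(0.0672)² + (0.39472)(0.0682)² = 0.0027272 kg m^2.
Treating the hole as negative mass, I = I₀ − I_hole = 0.086202 − 0.0027272 = 0.083475 kg m^2.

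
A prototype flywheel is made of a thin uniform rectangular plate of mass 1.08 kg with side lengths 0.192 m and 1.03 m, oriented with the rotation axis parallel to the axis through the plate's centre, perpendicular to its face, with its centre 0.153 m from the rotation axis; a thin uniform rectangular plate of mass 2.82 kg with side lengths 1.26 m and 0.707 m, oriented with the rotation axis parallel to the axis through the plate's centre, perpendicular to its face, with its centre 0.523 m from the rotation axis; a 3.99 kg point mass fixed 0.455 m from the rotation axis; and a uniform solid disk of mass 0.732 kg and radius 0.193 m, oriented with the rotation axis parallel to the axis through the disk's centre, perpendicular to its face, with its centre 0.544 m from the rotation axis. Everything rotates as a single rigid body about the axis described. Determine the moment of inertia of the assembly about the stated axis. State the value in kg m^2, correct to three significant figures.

Rectangular plate: I_cm = (1/12)M(a²+b²) = (1/12)(1.08)[(0.192)² + (1.03)²] = 0.098799 kg m^2; centre at d = 0.153 m, so I = I_cm + Md² gives I = 0.098799 + (1.08)(0.153)² = 0.12408 kg m^2.
Rectangular plate: I_cm = (1/12)M(a²+b²) = (1/12)(2.82)[(1.26)² + (0.707)²] = 0.49055 kg m^2; centre at d = 0.523 m, so I = I_cm + Md² gives I = 0.49055 + (2.82)(0.523)² = 1.2619 kg m^2.
Point mass: I_cm = 0; centre at d = 0.455 m, so I = I_cm + Md² gives I = 0 + (3.99)(0.455)² = 0.82603 kg m^2.
Solid disk: I_cm = (1/2)MR² = (1/2)(0.732)(0.193)² = 0.013633 kg m^2; centre at d = 0.544 m, so I = I_cm + Md² gives I = 0.013633 + (0.732)(0.544)² = 0.23026 kg m^2.
Total I = 0.12408 + 1.2619 + 0.82603 + 0.23026 = 2.4423 kg m^2.

2.44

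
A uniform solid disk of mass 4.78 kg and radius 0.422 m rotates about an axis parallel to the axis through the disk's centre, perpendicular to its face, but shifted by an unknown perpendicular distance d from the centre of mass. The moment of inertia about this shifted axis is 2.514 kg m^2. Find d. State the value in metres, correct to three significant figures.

About the centre-of-mass axis, I_cm = (1/2)MR² = (1/2)(4.78)(0.422)² = 0.42562 kg m^2.
Parallel axis theorem: I = I_cm + Md², so Md² = 2.514 − 0.42562 = 2.0884 kg m^2.
d = √(2.0884 / 4.78) = 0.66098 m.

0.661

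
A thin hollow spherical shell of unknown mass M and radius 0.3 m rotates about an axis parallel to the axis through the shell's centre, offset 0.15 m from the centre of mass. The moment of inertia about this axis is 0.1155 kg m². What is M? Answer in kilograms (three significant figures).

1.40

I = I_cm + Md² = (2/3)MR² + Md² = M·[0.666667·(0.3)² + (0.15)²] = M·0.0825.
So M = 0.1155 / 0.0825 = 1.4 kg.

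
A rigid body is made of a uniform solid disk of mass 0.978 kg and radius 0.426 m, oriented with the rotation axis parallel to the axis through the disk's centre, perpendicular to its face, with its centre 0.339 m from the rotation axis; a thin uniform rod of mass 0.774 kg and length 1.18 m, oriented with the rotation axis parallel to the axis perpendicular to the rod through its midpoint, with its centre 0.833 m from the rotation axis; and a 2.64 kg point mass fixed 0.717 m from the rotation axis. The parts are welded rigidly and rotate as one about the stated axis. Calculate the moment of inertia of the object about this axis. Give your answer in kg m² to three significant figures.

2.19

Solid disk: I_cm = (1/2)MR² = (1/2)(0.978)(0.426)² = 0.088742 kg m²; centre at d = 0.339 m, so the parallel axis theorem gives I = 0.088742 + (0.978)(0.339)² = 0.20113 kg m².
Thin rod: I_cm = (1/12)ML² = (1/12)(0.774)(1.18)² = 0.08981 kg m²; centre at d = 0.833 m, so the parallel axis theorem gives I = 0.08981 + (0.774)(0.833)² = 0.62688 kg m².
Point mass: I_cm = 0; centre at d = 0.717 m, so the parallel axis theorem gives I = 0 + (2.64)(0.717)² = 1.3572 kg m².
Total I = 0.20113 + 0.62688 + 1.3572 = 2.1852 kg m².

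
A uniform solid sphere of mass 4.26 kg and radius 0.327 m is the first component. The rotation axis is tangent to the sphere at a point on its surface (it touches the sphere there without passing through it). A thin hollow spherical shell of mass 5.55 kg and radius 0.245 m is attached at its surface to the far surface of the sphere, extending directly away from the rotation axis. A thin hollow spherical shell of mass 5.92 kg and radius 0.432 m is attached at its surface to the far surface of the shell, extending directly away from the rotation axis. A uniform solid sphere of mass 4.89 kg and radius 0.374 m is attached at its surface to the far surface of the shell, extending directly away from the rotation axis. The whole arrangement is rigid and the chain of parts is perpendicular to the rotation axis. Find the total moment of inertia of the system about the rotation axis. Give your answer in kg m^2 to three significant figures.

Solid sphere: I_cm = (2/5)MR² = (2/5)(4.26)(0.327)² = 0.18221 kg m^2; centre at d = 0.327 m, so the parallel axis theorem gives I = 0.18221 + (4.26)(0.327)² = 0.63772 kg m^2.
Spherical shell: I_cm = (2/3)MR² = (2/3)(5.55)(0.245)² = 0.22209 kg m^2; centre at d = 0.327 + 0.327 + 0.245 = 0.899 m, so the parallel axis theorem gives I = 0.22209 + (5.55)(0.899)² = 4.7076 kg m^2.
Spherical shell: I_cm = (2/3)MR² = (2/3)(5.92)(0.432)² = 0.73654 kg m^2; centre at d = 0.327 + 0.327 + 0.245 + 0.245 + 0.432 = 1.576 m, so the parallel axis theorem gives I = 0.73654 + (5.92)(1.576)² = 15.44 kg m^2.
Solid sphere: I_cm = (2/5)MR² = (2/5)(4.89)(0.374)² = 0.2736 kg m^2; centre at d = 0.327 + 0.327 + 0.245 + 0.245 + 0.432 + 0.432 + 0.374 = 2.382 m, so the parallel axis theorem gives I = 0.2736 + (4.89)(2.382)² = 28.019 kg m^2.
Total I = 0.63772 + 4.7076 + 15.44 + 28.019 = 48.805 kg m^2.

48.8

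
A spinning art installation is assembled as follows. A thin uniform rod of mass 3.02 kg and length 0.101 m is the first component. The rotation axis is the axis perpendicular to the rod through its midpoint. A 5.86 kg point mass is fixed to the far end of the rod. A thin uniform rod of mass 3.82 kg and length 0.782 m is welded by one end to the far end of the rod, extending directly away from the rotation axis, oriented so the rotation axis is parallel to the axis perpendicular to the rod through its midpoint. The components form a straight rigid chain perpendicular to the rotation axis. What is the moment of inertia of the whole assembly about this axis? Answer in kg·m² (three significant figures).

0.957

Thin rod: I_cm = (1/12)ML² = (1/12)(3.02)(0.101)² = 0.0025673 kg·m²; axis through the centre, so I = 0.0025673 kg·m².
Point mass: I_cm = 0; centre at d = 0.0505 m, so the parallel axis theorem gives I = 0 + (5.86)(0.0505)² = 0.014944 kg·m².
Thin rod: I_cm = (1/12)ML² = (1/12)(3.82)(0.782)² = 0.19467 kg·m²; centre at d = 0.0505 + 0.391 = 0.4415 m, so the parallel axis theorem gives I = 0.19467 + (3.82)(0.4415)² = 0.93927 kg·m².
Total I = 0.0025673 + 0.014944 + 0.93927 = 0.95678 kg·m².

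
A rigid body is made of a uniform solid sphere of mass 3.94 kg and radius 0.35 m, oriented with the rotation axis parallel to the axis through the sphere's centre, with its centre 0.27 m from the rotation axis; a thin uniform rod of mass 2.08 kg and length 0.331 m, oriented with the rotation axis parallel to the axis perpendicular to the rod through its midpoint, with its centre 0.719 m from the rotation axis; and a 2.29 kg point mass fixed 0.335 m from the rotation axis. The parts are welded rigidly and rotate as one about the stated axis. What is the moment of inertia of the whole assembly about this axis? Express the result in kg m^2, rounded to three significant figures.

Solid sphere: I_cm = (2/5)MR² = (2/5)(3.94)(0.35)² = 0.19306 kg m^2; centre at d = 0.27 m, so the parallel axis theorem gives I = 0.19306 + (3.94)(0.27)² = 0.48029 kg m^2.
Thin rod: I_cm = (1/12)ML² = (1/12)(2.08)(0.331)² = 0.018991 kg m^2; centre at d = 0.719 m, so the parallel axis theorem gives I = 0.018991 + (2.08)(0.719)² = 1.0943 kg m^2.
Point mass: I_cm = 0; centre at d = 0.335 m, so the parallel axis theorem gives I = 0 + (2.29)(0.335)² = 0.257 kg m^2.
Total I = 0.48029 + 1.0943 + 0.257 = 1.8316 kg m^2.

1.83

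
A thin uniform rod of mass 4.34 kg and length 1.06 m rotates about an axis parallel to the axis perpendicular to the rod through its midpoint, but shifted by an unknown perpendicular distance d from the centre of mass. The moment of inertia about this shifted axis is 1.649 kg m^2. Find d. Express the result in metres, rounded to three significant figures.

0.535

About the centre-of-mass axis, I_cm = (1/12)ML² = (1/12)(4.34)(1.06)² = 0.40637 kg m^2.
Parallel axis theorem: I = I_cm + Md², so Md² = 1.649 − 0.40637 = 1.2426 kg m^2.
d = √(1.2426 / 4.34) = 0.53509 m.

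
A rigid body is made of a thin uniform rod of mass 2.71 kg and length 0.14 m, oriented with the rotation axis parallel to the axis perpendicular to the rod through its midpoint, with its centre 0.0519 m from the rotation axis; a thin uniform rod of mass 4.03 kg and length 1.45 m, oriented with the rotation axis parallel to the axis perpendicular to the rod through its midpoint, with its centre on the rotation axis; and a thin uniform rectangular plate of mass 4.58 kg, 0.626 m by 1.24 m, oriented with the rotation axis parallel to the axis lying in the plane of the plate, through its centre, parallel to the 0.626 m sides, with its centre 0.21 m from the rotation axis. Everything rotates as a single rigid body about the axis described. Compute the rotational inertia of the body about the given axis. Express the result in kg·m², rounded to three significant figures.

1.51

Thin rod: I_cm = (1/12)ML² = (1/12)(2.71)(0.14)² = 0.0044263 kg·m²; centre at d = 0.0519 m, so the parallel axis theorem gives I = 0.0044263 + (2.71)(0.0519)² = 0.011726 kg·m².
Thin rod: I_cm = (1/12)ML² = (1/12)(4.03)(1.45)² = 0.70609 kg·m²; axis through the centre, so I = 0.70609 kg·m².
Rectangular plate: I_cm = (1/12)Mb² = (1/12)(4.58)(1.24)² = 0.58685 kg·m²; centre at d = 0.21 m, so the parallel axis theorem gives I = 0.58685 + (4.58)(0.21)² = 0.78883 kg·m².
Total I = 0.011726 + 0.70609 + 0.78883 = 1.5066 kg·m².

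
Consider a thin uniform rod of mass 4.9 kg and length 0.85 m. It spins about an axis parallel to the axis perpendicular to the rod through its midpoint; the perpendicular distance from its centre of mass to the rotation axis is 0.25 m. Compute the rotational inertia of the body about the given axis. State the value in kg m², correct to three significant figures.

0.601

I_cm = (1/12)ML² = (1/12)(4.9)(0.85)² = 0.29502 kg m²; centre at d = 0.25 m, so the parallel axis theorem gives I = 0.29502 + (4.9)(0.25)² = 0.60127 kg m².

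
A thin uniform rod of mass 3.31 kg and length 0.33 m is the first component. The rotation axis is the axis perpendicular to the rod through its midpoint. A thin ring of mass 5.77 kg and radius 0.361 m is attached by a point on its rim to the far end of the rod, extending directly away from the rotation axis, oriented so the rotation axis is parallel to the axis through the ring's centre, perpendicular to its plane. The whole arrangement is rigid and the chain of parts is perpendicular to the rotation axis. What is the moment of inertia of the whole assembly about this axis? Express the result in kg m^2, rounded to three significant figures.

2.38

Thin rod: I_cm = (1/12)ML² = (1/12)(3.31)(0.33)² = 0.030038 kg m^2; axis through the centre, so I = 0.030038 kg m^2.
Thin ring: I_cm = MR² = (5.77)(0.361)² = 0.75195 kg m^2; centre at d = 0.165 + 0.361 = 0.526 m, so the parallel axis theorem gives I = 0.75195 + (5.77)(0.526)² = 2.3484 kg m^2.
Total I = 0.030038 + 2.3484 = 2.3784 kg m^2.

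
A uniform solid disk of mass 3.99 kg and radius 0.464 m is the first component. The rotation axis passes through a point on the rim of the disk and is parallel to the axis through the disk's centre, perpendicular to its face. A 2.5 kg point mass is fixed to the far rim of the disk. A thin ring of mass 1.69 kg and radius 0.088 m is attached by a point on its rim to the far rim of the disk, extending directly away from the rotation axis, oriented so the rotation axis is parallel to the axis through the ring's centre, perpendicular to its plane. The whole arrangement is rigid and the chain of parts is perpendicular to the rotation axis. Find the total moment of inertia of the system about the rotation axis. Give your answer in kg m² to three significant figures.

Solid disk: I_cm = (1/2)MR² = (1/2)(3.99)(0.464)² = 0.42952 kg m²; centre at d = 0.464 m, so the parallel axis theorem gives I = 0.42952 + (3.99)(0.464)² = 1.2885 kg m².
Point mass: I_cm = 0; centre at d = 0.464 + 0.464 = 0.928 m, so the parallel axis theorem gives I = 0 + (2.5)(0.928)² = 2.153 kg m².
Thin ring: I_cm = MR² = (1.69)(0.088)² = 0.013087 kg m²; centre at d = 0.464 + 0.464 + 0.088 = 1.016 m, so the parallel axis theorem gives I = 0.013087 + (1.69)(1.016)² = 1.7576 kg m².
Total I = 1.2885 + 2.153 + 1.7576 = 5.1991 kg m².

5.20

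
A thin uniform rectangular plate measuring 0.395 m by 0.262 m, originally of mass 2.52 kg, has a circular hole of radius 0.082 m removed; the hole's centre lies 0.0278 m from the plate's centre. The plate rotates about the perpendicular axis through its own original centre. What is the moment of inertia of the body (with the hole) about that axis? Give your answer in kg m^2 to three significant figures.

Unpierced body about its centre: I₀ = (1/12)M(a²+b²) = (1/12)(2.52)[(0.395)² + (0.262)²] = 0.04718 kg m^2.
The removed disk has mass m = M·πr²/(ab) = (2.52)·π(0.082)²/(0.395·0.262) = 0.51437 kg (same uniform areal density).
Its moment of inertia about the rotation axis (parallel-axis theorem): I_hole = (1/2)mr² + md² = (1/2)(0.51437)(0.082)² + (0.51437)(0.0278)² = 0.0021269 kg m^2.
Treating the hole as negative mass, I = I₀ − I_hole = 0.04718 − 0.0021269 = 0.045054 kg m^2.

0.0451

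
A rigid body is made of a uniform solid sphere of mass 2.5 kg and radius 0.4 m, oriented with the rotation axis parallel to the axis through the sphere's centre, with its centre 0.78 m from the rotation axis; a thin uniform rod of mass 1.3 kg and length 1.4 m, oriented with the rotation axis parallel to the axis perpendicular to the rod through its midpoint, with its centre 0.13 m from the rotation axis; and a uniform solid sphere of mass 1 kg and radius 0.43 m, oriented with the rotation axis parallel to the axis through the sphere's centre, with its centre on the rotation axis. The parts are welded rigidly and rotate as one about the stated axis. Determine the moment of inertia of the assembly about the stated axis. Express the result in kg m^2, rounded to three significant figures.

1.99

Solid sphere: I_cm = (2/5)MR² = (2/5)(2.5)(0.4)² = 0.16 kg m^2; centre at d = 0.78 m, so I = I_cm + Md² gives I = 0.16 + (2.5)(0.78)² = 1.681 kg m^2.
Thin rod: I_cm = (1/12)ML² = (1/12)(1.3)(1.4)² = 0.21233 kg m^2; centre at d = 0.13 m, so I = I_cm + Md² gives I = 0.21233 + (1.3)(0.13)² = 0.2343 kg m^2.
Solid sphere: I_cm = (2/5)MR² = (2/5)(1)(0.43)² = 0.07396 kg m^2; axis through the centre, so I = 0.07396 kg m^2.
Total I = 1.681 + 0.2343 + 0.07396 = 1.9893 kg m^2.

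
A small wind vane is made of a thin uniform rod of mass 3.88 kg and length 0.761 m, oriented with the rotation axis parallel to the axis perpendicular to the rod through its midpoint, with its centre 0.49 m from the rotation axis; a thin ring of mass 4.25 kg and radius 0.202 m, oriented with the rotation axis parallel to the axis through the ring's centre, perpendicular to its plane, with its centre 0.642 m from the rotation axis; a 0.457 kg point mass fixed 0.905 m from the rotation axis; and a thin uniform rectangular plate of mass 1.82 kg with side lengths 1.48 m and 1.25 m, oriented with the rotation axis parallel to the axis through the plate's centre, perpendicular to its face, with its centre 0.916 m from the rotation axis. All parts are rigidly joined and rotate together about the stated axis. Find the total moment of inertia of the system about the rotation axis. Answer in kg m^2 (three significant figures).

Thin rod: I_cm = (1/12)ML² = (1/12)(3.88)(0.761)² = 0.18725 kg m^2; centre at d = 0.49 m, so the parallel axis theorem gives I = 0.18725 + (3.88)(0.49)² = 1.1188 kg m^2.
Thin ring: I_cm = MR² = (4.25)(0.202)² = 0.17342 kg m^2; centre at d = 0.642 m, so the parallel axis theorem gives I = 0.17342 + (4.25)(0.642)² = 1.9251 kg m^2.
Point mass: I_cm = 0; centre at d = 0.905 m, so the parallel axis theorem gives I = 0 + (0.457)(0.905)² = 0.37429 kg m^2.
Rectangular plate: I_cm = (1/12)M(a²+b²) = (1/12)(1.82)[(1.48)² + (1.25)²] = 0.56919 kg m^2; centre at d = 0.916 m, so the parallel axis theorem gives I = 0.56919 + (1.82)(0.916)² = 2.0963 kg m^2.
Total I = 1.1188 + 1.9251 + 0.37429 + 2.0963 = 5.5145 kg m^2.

5.51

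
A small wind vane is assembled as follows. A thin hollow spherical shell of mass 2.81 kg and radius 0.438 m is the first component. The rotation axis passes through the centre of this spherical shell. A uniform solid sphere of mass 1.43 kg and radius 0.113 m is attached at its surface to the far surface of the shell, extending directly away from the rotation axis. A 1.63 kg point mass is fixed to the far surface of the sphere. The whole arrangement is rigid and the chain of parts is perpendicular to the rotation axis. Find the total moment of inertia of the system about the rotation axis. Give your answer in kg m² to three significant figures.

Spherical shell: I_cm = (2/3)MR² = (2/3)(2.81)(0.438)² = 0.35939 kg m²; axis through the centre, so I = 0.35939 kg m².
Solid sphere: I_cm = (2/5)MR² = (2/5)(1.43)(0.113)² = 0.0073039 kg m²; centre at d = 0.438 + 0.113 = 0.551 m, so the parallel axis theorem gives I = 0.0073039 + (1.43)(0.551)² = 0.44145 kg m².
Point mass: I_cm = 0; centre at d = 0.438 + 0.113 + 0.113 = 0.664 m, so the parallel axis theorem gives I = 0 + (1.63)(0.664)² = 0.71866 kg m².
Total I = 0.35939 + 0.44145 + 0.71866 = 1.5195 kg m².

1.52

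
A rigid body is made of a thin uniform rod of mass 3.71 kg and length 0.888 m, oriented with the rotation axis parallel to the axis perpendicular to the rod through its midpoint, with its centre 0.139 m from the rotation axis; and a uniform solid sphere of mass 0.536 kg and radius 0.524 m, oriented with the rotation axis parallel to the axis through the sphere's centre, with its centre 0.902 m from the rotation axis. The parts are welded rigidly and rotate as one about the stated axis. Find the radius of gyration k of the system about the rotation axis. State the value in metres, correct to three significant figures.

0.437

Thin rod: I_cm = (1/12)ML² = (1/12)(3.71)(0.888)² = 0.24379 kg·m²; centre at d = 0.139 m, so I = I_cm + Md² gives I = 0.24379 + (3.71)(0.139)² = 0.31547 kg·m².
Solid sphere: I_cm = (2/5)MR² = (2/5)(0.536)(0.524)² = 0.058869 kg·m²; centre at d = 0.902 m, so I = I_cm + Md² gives I = 0.058869 + (0.536)(0.902)² = 0.49496 kg·m².
Total I = 0.81043 kg·m²; total mass M = 4.246 kg.
k = √(I/M) = √(0.81043/4.246) = 0.43689 m.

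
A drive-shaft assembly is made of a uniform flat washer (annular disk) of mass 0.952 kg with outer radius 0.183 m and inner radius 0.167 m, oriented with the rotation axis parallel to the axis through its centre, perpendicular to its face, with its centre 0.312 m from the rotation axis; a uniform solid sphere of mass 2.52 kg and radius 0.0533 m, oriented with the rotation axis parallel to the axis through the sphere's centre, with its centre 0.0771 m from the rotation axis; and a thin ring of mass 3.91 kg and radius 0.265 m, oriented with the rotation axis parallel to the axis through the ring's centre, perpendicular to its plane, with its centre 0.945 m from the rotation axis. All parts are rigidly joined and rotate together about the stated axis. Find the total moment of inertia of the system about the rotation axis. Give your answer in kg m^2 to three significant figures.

Annular disk: I_cm = (1/2)M(R²+r²) = (1/2)(0.952)[(0.183)² + (0.167)²] = 0.029216 kg m^2; centre at d = 0.312 m, so I = I_cm + Md² gives I = 0.029216 + (0.952)(0.312)² = 0.12189 kg m^2.
Solid sphere: I_cm = (2/5)MR² = (2/5)(2.52)(0.0533)² = 0.0028636 kg m^2; centre at d = 0.0771 m, so I = I_cm + Md² gives I = 0.0028636 + (2.52)(0.0771)² = 0.017844 kg m^2.
Thin ring: I_cm = MR² = (3.91)(0.265)² = 0.27458 kg m^2; centre at d = 0.945 m, so I = I_cm + Md² gives I = 0.27458 + (3.91)(0.945)² = 3.7663 kg m^2.
Total I = 0.12189 + 0.017844 + 3.7663 = 3.906 kg m^2.

3.91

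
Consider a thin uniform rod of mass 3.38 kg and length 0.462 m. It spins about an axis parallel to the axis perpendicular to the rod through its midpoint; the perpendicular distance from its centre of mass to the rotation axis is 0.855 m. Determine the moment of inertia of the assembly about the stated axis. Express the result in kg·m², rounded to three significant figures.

I_cm = (1/12)ML² = (1/12)(3.38)(0.462)² = 0.06012 kg·m²; centre at d = 0.855 m, so I = I_cm + Md² gives I = 0.06012 + (3.38)(0.855)² = 2.531 kg·m².

2.53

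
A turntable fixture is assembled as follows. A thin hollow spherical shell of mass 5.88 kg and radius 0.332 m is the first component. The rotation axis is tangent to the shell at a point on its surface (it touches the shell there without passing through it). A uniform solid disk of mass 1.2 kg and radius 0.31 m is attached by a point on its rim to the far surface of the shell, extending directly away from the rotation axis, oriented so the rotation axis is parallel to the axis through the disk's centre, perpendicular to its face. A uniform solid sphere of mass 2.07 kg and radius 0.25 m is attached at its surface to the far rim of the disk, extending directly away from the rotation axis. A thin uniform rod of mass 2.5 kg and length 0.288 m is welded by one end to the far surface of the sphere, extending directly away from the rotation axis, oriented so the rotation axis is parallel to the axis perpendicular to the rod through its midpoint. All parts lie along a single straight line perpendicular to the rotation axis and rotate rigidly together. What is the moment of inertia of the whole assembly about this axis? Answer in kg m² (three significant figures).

16.5

Spherical shell: I_cm = (2/3)MR² = (2/3)(5.88)(0.332)² = 0.43208 kg m²; centre at d = 0.332 m, so I = I_cm + Md² gives I = 0.43208 + (5.88)(0.332)² = 1.0802 kg m².
Solid disk: I_cm = (1/2)MR² = (1/2)(1.2)(0.31)² = 0.05766 kg m²; centre at d = 0.332 + 0.332 + 0.31 = 0.974 m, so I = I_cm + Md² gives I = 0.05766 + (1.2)(0.974)² = 1.1961 kg m².
Solid sphere: I_cm = (2/5)MR² = (2/5)(2.07)(0.25)² = 0.05175 kg m²; centre at d = 0.332 + 0.332 + 0.31 + 0.31 + 0.25 = 1.534 m, so I = I_cm + Md² gives I = 0.05175 + (2.07)(1.534)² = 4.9228 kg m².
Thin rod: I_cm = (1/12)ML² = (1/12)(2.5)(0.288)² = 0.01728 kg m²; centre at d = 0.332 + 0.332 + 0.31 + 0.31 + 0.25 + 0.25 + 0.144 = 1.928 m, so I = I_cm + Md² gives I = 0.01728 + (2.5)(1.928)² = 9.3102 kg m².
Total I = 1.0802 + 1.1961 + 4.9228 + 9.3102 = 16.509 kg m².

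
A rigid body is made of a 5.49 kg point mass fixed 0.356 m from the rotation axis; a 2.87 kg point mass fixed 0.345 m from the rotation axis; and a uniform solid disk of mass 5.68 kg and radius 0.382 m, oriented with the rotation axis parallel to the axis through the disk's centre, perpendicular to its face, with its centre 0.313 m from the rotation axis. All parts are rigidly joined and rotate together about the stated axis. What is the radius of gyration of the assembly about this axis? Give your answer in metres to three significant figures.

0.378

Point mass: I_cm = 0; centre at d = 0.356 m, so I = I_cm + Md² gives I = 0 + (5.49)(0.356)² = 0.69578 kg m².
Point mass: I_cm = 0; centre at d = 0.345 m, so I = I_cm + Md² gives I = 0 + (2.87)(0.345)² = 0.3416 kg m².
Solid disk: I_cm = (1/2)MR² = (1/2)(5.68)(0.382)² = 0.41442 kg m²; centre at d = 0.313 m, so I = I_cm + Md² gives I = 0.41442 + (5.68)(0.313)² = 0.97089 kg m².
Total I = 2.0083 kg m²; total mass M = 14.04 kg.
k = √(I/M) = √(2.0083/14.04) = 0.37821 m.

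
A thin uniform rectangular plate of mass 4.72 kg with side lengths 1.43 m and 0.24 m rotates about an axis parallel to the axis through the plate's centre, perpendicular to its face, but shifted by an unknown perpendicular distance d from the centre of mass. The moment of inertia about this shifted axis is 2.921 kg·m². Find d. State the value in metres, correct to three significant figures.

0.666

About the centre-of-mass axis, I_cm = (1/12)M(a²+b²) = (1/12)(4.72)[(1.43)² + (0.24)²] = 0.82698 kg·m².
Parallel axis theorem: I = I_cm + Md², so Md² = 2.921 − 0.82698 = 2.094 kg·m².
d = √(2.094 / 4.72) = 0.66607 m.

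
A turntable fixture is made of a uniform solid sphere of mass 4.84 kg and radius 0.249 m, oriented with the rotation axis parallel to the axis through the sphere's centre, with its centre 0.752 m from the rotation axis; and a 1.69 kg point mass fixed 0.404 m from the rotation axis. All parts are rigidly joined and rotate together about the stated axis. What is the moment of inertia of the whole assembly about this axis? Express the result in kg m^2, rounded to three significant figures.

3.13

Solid sphere: I_cm = (2/5)MR² = (2/5)(4.84)(0.249)² = 0.12003 kg m^2; centre at d = 0.752 m, so I = I_cm + Md² gives I = 0.12003 + (4.84)(0.752)² = 2.8571 kg m^2.
Point mass: I_cm = 0; centre at d = 0.404 m, so I = I_cm + Md² gives I = 0 + (1.69)(0.404)² = 0.27584 kg m^2.
Total I = 2.8571 + 0.27584 = 3.1329 kg m^2.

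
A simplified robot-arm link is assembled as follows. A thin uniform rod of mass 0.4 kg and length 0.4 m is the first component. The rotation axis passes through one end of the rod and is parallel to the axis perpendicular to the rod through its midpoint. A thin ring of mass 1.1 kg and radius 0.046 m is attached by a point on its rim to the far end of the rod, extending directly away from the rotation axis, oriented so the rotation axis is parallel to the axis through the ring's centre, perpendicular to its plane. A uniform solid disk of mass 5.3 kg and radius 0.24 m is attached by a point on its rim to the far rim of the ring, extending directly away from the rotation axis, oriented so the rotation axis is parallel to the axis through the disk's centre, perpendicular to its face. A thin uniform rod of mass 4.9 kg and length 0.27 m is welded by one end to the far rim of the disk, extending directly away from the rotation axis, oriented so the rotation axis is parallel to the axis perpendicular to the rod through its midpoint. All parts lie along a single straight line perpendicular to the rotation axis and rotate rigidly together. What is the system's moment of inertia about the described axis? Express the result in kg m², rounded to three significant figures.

9.27

Thin rod: I_cm = (1/12)ML² = (1/12)(0.4)(0.4)² = 0.0053333 kg m²; centre at d = 0.2 m, so the parallel axis theorem gives I = 0.0053333 + (0.4)(0.2)² = 0.021333 kg m².
Thin ring: I_cm = MR² = (1.1)(0.046)² = 0.0023276 kg m²; centre at d = 0.2 + 0.2 + 0.046 = 0.446 m, so the parallel axis theorem gives I = 0.0023276 + (1.1)(0.446)² = 0.22114 kg m².
Solid disk: I_cm = (1/2)MR² = (1/2)(5.3)(0.24)² = 0.15264 kg m²; centre at d = 0.2 + 0.2 + 0.046 + 0.046 + 0.24 = 0.732 m, so the parallel axis theorem gives I = 0.15264 + (5.3)(0.732)² = 2.9925 kg m².
Thin rod: I_cm = (1/12)ML² = (1/12)(4.9)(0.27)² = 0.029768 kg m²; centre at d = 0.2 + 0.2 + 0.046 + 0.046 + 0.24 + 0.24 + 0.135 = 1.107 m, so the parallel axis theorem gives I = 0.029768 + (4.9)(1.107)² = 6.0345 kg m².
Total I = 0.021333 + 0.22114 + 2.9925 + 6.0345 = 9.2694 kg m².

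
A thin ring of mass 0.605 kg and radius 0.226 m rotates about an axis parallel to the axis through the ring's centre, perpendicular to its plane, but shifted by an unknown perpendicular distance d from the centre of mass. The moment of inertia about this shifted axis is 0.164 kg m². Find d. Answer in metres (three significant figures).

About the centre-of-mass axis, I_cm = MR² = (0.605)(0.226)² = 0.030901 kg m².
Parallel axis theorem: I = I_cm + Md², so Md² = 0.164 − 0.030901 = 0.1331 kg m².
d = √(0.1331 / 0.605) = 0.46904 m.

0.469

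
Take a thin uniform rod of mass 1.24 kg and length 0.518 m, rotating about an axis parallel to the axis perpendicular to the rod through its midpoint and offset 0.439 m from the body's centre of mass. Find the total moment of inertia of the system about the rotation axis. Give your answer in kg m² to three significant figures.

I_cm = (1/12)ML² = (1/12)(1.24)(0.518)² = 0.027727 kg m²; centre at d = 0.439 m, so the parallel axis theorem gives I = 0.027727 + (1.24)(0.439)² = 0.2667 kg m².

0.267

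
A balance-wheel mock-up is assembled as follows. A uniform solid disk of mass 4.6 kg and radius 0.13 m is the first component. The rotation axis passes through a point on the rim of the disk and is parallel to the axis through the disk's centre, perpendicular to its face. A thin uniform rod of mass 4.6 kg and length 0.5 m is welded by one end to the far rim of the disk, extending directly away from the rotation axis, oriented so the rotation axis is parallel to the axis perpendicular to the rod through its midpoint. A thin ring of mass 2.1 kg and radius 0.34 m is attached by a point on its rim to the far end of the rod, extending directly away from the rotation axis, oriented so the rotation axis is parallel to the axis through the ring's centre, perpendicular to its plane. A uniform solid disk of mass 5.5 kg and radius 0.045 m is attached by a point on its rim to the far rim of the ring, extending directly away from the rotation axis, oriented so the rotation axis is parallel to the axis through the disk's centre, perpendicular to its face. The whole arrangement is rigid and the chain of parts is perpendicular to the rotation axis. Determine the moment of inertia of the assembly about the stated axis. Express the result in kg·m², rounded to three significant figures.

Solid disk: I_cm = (1/2)MR² = (1/2)(4.6)(0.13)² = 0.03887 kg·m²; centre at d = 0.13 m, so the parallel axis theorem gives I = 0.03887 + (4.6)(0.13)² = 0.11661 kg·m².
Thin rod: I_cm = (1/12)ML² = (1/12)(4.6)(0.5)² = 0.095833 kg·m²; centre at d = 0.13 + 0.13 + 0.25 = 0.51 m, so the parallel axis theorem gives I = 0.095833 + (4.6)(0.51)² = 1.2923 kg·m².
Thin ring: I_cm = MR² = (2.1)(0.34)² = 0.24276 kg·m²; centre at d = 0.13 + 0.13 + 0.25 + 0.25 + 0.34 = 1.1 m, so the parallel axis theorem gives I = 0.24276 + (2.1)(1.1)² = 2.7838 kg·m².
Solid disk: I_cm = (1/2)MR² = (1/2)(5.5)(0.045)² = 0.0055687 kg·m²; centre at d = 0.13 + 0.13 + 0.25 + 0.25 + 0.34 + 0.34 + 0.045 = 1.485 m, so the parallel axis theorem gives I = 0.0055687 + (5.5)(1.485)² = 12.134 kg·m².
Total I = 0.11661 + 1.2923 + 2.7838 + 12.134 = 16.327 kg·m².

16.3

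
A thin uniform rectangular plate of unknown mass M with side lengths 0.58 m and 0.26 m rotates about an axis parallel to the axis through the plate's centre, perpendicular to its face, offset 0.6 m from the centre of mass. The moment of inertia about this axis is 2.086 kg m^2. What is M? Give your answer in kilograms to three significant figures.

I = I_cm + Md² = (1/12)M(a²+b²) + Md² = M·[0.0833333·[(0.58)² + (0.26)²] + (0.6)²] = M·0.39367.
So M = 2.086 / 0.39367 = 5.2989 kg.

5.30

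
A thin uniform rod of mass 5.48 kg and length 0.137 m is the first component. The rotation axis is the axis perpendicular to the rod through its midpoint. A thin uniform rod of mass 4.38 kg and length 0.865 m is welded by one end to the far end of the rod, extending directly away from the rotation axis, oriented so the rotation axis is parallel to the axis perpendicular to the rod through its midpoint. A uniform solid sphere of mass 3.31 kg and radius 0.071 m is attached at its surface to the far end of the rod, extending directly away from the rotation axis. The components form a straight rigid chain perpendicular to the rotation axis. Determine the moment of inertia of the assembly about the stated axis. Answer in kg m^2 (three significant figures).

Thin rod: I_cm = (1/12)ML² = (1/12)(5.48)(0.137)² = 0.0085712 kg m^2; axis through the centre, so I = 0.0085712 kg m^2.
Thin rod: I_cm = (1/12)ML² = (1/12)(4.38)(0.865)² = 0.2731 kg m^2; centre at d = 0.0685 + 0.4325 = 0.501 m, so the parallel axis theorem gives I = 0.2731 + (4.38)(0.501)² = 1.3725 kg m^2.
Solid sphere: I_cm = (2/5)MR² = (2/5)(3.31)(0.071)² = 0.0066743 kg m^2; centre at d = 0.0685 + 0.4325 + 0.4325 + 0.071 = 1.0045 m, so the parallel axis theorem gives I = 0.0066743 + (3.31)(1.0045)² = 3.3465 kg m^2.
Total I = 0.0085712 + 1.3725 + 3.3465 = 4.7276 kg m^2.

4.73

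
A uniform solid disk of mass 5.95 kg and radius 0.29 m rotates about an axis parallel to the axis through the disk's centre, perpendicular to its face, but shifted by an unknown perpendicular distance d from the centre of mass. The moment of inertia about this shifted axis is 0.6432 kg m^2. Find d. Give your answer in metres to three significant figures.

0.257

About the centre-of-mass axis, I_cm = (1/2)MR² = (1/2)(5.95)(0.29)² = 0.2502 kg m^2.
Parallel axis theorem: I = I_cm + Md², so Md² = 0.6432 − 0.2502 = 0.393 kg m^2.
d = √(0.393 / 5.95) = 0.257 m.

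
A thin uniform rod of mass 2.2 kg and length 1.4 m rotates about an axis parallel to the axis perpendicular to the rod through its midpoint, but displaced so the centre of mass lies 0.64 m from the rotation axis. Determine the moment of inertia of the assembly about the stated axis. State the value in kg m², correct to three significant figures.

1.26

I_cm = (1/12)ML² = (1/12)(2.2)(1.4)² = 0.35933 kg m²; centre at d = 0.64 m, so I = I_cm + Md² gives I = 0.35933 + (2.2)(0.64)² = 1.2605 kg m².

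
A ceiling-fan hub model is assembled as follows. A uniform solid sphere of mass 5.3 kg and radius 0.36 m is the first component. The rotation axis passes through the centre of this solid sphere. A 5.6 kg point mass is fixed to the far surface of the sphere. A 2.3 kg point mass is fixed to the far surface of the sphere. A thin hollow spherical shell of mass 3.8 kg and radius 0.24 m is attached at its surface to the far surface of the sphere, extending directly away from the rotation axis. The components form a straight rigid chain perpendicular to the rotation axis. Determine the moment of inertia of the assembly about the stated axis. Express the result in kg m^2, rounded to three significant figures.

Solid sphere: I_cm = (2/5)MR² = (2/5)(5.3)(0.36)² = 0.27475 kg m^2; axis through the centre, so I = 0.27475 kg m^2.
Point mass: I_cm = 0; centre at d = 0.36 m, so I = I_cm + Md² gives I = 0 + (5.6)(0.36)² = 0.72576 kg m^2.
Point mass: I_cm = 0; centre at d = 0.36 m, so I = I_cm + Md² gives I = 0 + (2.3)(0.36)² = 0.29808 kg m^2.
Spherical shell: I_cm = (2/3)MR² = (2/3)(3.8)(0.24)² = 0.14592 kg m^2; centre at d = 0.36 + 0.24 = 0.6 m, so I = I_cm + Md² gives I = 0.14592 + (3.8)(0.6)² = 1.5139 kg m^2.
Total I = 0.27475 + 0.72576 + 0.29808 + 1.5139 = 2.8125 kg m^2.

2.81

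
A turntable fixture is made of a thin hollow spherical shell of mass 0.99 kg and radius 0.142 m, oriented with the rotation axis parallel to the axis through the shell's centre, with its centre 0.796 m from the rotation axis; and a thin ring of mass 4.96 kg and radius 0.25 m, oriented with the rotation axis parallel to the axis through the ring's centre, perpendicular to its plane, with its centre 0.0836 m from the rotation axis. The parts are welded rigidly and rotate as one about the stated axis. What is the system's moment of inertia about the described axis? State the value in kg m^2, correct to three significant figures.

0.985

Spherical shell: I_cm = (2/3)MR² = (2/3)(0.99)(0.142)² = 0.013308 kg m^2; centre at d = 0.796 m, so the parallel axis theorem gives I = 0.013308 + (0.99)(0.796)² = 0.64059 kg m^2.
Thin ring: I_cm = MR² = (4.96)(0.25)² = 0.31 kg m^2; centre at d = 0.0836 m, so the parallel axis theorem gives I = 0.31 + (4.96)(0.0836)² = 0.34467 kg m^2.
Total I = 0.64059 + 0.34467 = 0.98525 kg m^2.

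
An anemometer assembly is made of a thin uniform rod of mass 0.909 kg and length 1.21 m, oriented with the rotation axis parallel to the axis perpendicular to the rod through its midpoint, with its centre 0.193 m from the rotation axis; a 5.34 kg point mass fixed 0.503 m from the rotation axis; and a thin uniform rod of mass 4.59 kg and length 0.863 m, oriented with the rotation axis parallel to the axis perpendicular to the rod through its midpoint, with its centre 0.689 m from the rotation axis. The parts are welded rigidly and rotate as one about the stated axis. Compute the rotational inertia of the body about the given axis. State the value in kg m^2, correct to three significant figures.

3.96

Thin rod: I_cm = (1/12)ML² = (1/12)(0.909)(1.21)² = 0.11091 kg m^2; centre at d = 0.193 m, so I = I_cm + Md² gives I = 0.11091 + (0.909)(0.193)² = 0.14476 kg m^2.
Point mass: I_cm = 0; centre at d = 0.503 m, so I = I_cm + Md² gives I = 0 + (5.34)(0.503)² = 1.3511 kg m^2.
Thin rod: I_cm = (1/12)ML² = (1/12)(4.59)(0.863)² = 0.28487 kg m^2; centre at d = 0.689 m, so I = I_cm + Md² gives I = 0.28487 + (4.59)(0.689)² = 2.4638 kg m^2.
Total I = 0.14476 + 1.3511 + 2.4638 = 3.9597 kg m^2.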